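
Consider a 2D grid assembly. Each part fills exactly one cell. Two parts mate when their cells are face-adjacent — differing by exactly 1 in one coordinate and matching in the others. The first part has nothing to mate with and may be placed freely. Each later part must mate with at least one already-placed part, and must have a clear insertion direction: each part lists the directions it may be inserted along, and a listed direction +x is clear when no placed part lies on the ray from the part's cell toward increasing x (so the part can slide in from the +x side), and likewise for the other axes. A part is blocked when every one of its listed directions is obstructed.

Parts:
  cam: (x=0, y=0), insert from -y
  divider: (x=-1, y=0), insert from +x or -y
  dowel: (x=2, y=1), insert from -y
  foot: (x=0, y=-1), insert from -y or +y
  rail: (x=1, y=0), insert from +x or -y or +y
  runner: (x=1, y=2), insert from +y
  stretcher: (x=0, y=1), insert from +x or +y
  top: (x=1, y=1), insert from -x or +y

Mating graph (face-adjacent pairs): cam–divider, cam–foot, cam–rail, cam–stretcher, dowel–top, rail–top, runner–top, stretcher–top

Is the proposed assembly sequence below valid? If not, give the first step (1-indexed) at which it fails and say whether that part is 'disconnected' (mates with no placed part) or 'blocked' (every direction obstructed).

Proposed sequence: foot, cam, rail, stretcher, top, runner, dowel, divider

Invalid at step 2 (blocked)

1. foot@(0, -1) [-y clear] — {foot}
2. cam@(0, 0) — -y all obstructed ⇒ blocked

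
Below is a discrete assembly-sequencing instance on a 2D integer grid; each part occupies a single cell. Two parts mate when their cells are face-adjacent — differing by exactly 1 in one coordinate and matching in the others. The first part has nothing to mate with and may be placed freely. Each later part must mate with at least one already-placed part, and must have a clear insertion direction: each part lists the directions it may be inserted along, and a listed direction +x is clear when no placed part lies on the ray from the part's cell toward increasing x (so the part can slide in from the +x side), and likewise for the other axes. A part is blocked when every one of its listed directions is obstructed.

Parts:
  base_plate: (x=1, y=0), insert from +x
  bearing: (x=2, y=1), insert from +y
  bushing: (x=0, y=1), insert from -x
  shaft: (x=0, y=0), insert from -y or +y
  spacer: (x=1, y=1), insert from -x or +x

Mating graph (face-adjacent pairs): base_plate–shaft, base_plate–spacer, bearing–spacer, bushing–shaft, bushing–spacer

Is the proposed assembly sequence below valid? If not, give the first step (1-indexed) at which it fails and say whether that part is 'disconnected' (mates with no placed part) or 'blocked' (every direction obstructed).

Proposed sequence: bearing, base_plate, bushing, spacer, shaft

1. bearing@(2, 1) [+y clear] — {bearing}
2. base_plate@(1, 0) — no placed neighbour ⇒ disconnected

Invalid at step 2 (disconnected)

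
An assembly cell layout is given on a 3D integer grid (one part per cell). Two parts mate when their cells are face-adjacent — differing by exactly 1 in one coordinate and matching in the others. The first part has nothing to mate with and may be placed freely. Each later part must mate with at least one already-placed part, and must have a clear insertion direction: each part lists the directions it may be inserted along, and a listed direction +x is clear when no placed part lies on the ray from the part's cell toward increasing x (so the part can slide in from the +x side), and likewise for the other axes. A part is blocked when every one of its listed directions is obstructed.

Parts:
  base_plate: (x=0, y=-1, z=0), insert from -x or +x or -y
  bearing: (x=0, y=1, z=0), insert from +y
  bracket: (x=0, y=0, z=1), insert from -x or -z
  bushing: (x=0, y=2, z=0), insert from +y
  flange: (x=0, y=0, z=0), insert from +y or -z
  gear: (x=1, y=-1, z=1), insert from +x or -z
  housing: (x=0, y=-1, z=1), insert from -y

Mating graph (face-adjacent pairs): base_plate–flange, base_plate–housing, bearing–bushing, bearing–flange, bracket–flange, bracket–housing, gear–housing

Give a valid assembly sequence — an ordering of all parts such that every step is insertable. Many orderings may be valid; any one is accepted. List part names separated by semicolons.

bearing; flange; base_plate; housing; gear; bushing; bracket

1. bearing@(0, 1, 0) [+y clear] — {bearing}
2. flange@(0, 0, 0) [-z clear] — {bearing, flange}
3. base_plate@(0, -1, 0) [-x clear] — {base_plate, bearing, flange}
4. housing@(0, -1, 1) [-y clear] — {base_plate, bearing, flange, housing}
5. gear@(1, -1, 1) [+x clear] — {base_plate, bearing, flange, gear, housing}
6. bushing@(0, 2, 0) [+y clear] — {base_plate, bearing, bushing, flange, gear, housing}
7. bracket@(0, 0, 1) [-x clear] — {base_plate, bearing, bracket, bushing, flange, gear, housing}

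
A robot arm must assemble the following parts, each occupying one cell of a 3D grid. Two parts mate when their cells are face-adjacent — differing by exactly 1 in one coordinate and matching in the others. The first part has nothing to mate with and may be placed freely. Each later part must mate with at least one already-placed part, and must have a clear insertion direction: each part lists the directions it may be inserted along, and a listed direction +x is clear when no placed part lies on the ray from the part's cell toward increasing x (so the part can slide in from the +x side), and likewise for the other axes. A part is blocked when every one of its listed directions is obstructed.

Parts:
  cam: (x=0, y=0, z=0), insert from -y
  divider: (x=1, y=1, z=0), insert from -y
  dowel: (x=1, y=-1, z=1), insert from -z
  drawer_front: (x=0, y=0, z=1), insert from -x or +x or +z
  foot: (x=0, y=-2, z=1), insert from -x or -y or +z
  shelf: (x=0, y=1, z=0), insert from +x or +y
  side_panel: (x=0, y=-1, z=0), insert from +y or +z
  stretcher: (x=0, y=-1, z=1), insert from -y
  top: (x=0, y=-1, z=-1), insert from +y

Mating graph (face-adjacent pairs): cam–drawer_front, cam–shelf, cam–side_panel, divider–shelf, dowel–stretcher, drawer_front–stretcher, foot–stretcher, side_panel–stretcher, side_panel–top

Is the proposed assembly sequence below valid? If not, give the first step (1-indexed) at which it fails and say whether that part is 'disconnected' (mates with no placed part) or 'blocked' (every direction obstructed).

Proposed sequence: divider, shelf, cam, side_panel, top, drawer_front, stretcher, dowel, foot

Valid

1. divider@(1, 1, 0) [-y clear] — {divider}
2. shelf@(0, 1, 0) [+y clear] — {divider, shelf}
3. cam@(0, 0, 0) [-y clear] — {cam, divider, shelf}
4. side_panel@(0, -1, 0) [+z clear] — {cam, divider, shelf, side_panel}
5. top@(0, -1, -1) [+y clear] — {cam, divider, shelf, side_panel, top}
6. drawer_front@(0, 0, 1) [-x clear] — {cam, divider, drawer_front, shelf, side_panel, top}
7. stretcher@(0, -1, 1) [-y clear] — {cam, divider, drawer_front, shelf, side_panel, stretcher, top}
8. dowel@(1, -1, 1) [-z clear] — {cam, divider, dowel, drawer_front, shelf, side_panel, stretcher, top}
9. foot@(0, -2, 1) [-x clear] — {cam, divider, dowel, drawer_front, foot, shelf, side_panel, stretcher, top}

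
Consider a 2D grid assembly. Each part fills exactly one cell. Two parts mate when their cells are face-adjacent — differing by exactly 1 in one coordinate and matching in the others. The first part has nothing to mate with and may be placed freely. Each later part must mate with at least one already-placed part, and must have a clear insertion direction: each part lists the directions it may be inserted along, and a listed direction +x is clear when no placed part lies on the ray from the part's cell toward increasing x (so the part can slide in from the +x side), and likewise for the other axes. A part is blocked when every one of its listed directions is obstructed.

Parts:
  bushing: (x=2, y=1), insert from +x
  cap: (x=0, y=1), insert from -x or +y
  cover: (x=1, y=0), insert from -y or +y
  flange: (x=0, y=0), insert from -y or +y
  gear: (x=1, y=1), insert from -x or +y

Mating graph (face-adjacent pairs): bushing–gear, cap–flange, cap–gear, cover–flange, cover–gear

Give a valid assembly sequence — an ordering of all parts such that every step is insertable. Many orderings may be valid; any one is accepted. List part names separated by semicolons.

1. flange@(0, 0) [-y clear] — {flange}
2. cover@(1, 0) [-y clear] — {cover, flange}
3. gear@(1, 1) [-x clear] — {cover, flange, gear}
4. bushing@(2, 1) [+x clear] — {bushing, cover, flange, gear}
5. cap@(0, 1) [-x clear] — {bushing, cap, cover, flange, gear}

flange; cover; gear; bushing; cap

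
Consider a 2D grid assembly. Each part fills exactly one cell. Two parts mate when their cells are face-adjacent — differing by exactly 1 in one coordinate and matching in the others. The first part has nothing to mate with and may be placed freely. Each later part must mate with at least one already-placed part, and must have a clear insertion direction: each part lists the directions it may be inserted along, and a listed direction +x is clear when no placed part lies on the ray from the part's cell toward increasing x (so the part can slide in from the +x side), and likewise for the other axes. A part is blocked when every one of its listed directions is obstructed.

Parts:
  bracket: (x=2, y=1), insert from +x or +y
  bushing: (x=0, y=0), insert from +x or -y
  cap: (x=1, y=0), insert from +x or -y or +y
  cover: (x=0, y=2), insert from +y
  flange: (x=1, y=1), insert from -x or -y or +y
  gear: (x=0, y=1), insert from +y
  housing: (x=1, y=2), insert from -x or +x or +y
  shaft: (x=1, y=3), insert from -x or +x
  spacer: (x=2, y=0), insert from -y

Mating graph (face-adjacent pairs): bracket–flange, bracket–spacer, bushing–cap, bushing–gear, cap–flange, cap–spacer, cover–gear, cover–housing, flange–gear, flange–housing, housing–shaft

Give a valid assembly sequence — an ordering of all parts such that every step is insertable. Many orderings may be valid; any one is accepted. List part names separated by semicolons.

housing; flange; gear; cover; bushing; cap; spacer; bracket; shaft

1. housing@(1, 2) [-x clear] — {housing}
2. flange@(1, 1) [-x clear] — {flange, housing}
3. gear@(0, 1) [+y clear] — {flange, gear, housing}
4. cover@(0, 2) [+y clear] — {cover, flange, gear, housing}
5. bushing@(0, 0) [+x clear] — {bushing, cover, flange, gear, housing}
6. cap@(1, 0) [+x clear] — {bushing, cap, cover, flange, gear, housing}
7. spacer@(2, 0) [-y clear] — {bushing, cap, cover, flange, gear, housing, spacer}
8. bracket@(2, 1) [+x clear] — {bracket, bushing, cap, cover, flange, gear, housing, spacer}
9. shaft@(1, 3) [-x clear] — {bracket, bushing, cap, cover, flange, gear, housing, shaft, spacer}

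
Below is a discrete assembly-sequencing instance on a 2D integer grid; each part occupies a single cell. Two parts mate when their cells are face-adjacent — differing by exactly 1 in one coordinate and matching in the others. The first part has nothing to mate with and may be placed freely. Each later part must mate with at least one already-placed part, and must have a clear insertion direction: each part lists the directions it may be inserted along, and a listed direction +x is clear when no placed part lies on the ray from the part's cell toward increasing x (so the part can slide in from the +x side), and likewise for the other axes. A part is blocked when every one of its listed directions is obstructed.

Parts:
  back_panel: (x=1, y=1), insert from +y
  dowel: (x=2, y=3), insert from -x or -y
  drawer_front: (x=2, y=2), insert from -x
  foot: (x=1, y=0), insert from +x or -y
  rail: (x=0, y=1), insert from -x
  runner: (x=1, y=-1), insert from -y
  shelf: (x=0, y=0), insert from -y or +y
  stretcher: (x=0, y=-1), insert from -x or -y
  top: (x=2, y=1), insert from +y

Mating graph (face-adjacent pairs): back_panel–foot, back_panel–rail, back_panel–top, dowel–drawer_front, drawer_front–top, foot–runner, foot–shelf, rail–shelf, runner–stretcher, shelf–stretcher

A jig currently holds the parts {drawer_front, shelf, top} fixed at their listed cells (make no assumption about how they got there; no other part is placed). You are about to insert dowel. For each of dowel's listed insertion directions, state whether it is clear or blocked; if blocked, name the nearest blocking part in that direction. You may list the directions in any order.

-x: clear; -y: blocked by drawer_front

-x: ray from dowel(2, 3) has no placed part ⇒ clear
-y: nearest on ray is drawer_front@(2, 2) ⇒ blocked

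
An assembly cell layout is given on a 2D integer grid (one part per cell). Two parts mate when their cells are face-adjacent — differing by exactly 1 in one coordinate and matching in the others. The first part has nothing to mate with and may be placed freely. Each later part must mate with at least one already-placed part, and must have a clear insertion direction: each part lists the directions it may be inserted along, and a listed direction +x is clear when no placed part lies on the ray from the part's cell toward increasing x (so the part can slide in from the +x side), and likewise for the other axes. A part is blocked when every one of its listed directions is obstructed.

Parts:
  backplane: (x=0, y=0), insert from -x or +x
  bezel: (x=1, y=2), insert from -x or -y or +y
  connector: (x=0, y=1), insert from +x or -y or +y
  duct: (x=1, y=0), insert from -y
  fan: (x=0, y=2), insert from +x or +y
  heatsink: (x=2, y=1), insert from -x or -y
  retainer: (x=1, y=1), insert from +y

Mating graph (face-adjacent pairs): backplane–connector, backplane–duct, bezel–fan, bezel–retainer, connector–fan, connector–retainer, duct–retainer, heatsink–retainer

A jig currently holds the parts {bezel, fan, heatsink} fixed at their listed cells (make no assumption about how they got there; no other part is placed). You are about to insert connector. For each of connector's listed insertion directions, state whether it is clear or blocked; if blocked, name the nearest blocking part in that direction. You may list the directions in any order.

+x: nearest on ray is heatsink@(2, 1) ⇒ blocked
-y: ray from connector(0, 1) has no placed part ⇒ clear
+y: nearest on ray is fan@(0, 2) ⇒ blocked

+x: blocked by heatsink; +y: blocked by fan; -y: clear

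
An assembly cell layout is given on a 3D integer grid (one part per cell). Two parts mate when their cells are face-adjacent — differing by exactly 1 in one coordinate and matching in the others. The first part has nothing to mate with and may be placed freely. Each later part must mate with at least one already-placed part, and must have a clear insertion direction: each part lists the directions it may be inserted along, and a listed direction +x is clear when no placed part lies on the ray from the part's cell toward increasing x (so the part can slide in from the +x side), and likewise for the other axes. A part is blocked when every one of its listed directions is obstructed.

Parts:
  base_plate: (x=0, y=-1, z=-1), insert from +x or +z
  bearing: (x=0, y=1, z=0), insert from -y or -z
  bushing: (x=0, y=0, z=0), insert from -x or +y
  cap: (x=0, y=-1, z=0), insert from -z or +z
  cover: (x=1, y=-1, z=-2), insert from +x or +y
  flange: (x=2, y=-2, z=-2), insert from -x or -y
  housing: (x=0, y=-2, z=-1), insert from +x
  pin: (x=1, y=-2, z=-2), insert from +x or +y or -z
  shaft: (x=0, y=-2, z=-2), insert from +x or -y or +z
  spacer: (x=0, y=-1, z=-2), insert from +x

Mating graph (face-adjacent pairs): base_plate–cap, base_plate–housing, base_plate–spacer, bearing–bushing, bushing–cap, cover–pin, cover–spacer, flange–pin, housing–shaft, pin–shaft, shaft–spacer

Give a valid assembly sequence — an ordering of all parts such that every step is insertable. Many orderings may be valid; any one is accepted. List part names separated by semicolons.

1. base_plate@(0, -1, -1) [+x clear] — {base_plate}
2. cap@(0, -1, 0) [+z clear] — {base_plate, cap}
3. bushing@(0, 0, 0) [-x clear] — {base_plate, bushing, cap}
4. housing@(0, -2, -1) [+x clear] — {base_plate, bushing, cap, housing}
5. shaft@(0, -2, -2) [+x clear] — {base_plate, bushing, cap, housing, shaft}
6. pin@(1, -2, -2) [+x clear] — {base_plate, bushing, cap, housing, pin, shaft}
7. bearing@(0, 1, 0) [-z clear] — {base_plate, bearing, bushing, cap, housing, pin, shaft}
8. flange@(2, -2, -2) [-y clear] — {base_plate, bearing, bushing, cap, flange, housing, pin, shaft}
9. spacer@(0, -1, -2) [+x clear] — {base_plate, bearing, bushing, cap, flange, housing, pin, shaft, spacer}
10. cover@(1, -1, -2) [+x clear] — {base_plate, bearing, bushing, cap, cover, flange, housing, pin, shaft, spacer}

base_plate; cap; bushing; housing; shaft; pin; bearing; flange; spacer; cover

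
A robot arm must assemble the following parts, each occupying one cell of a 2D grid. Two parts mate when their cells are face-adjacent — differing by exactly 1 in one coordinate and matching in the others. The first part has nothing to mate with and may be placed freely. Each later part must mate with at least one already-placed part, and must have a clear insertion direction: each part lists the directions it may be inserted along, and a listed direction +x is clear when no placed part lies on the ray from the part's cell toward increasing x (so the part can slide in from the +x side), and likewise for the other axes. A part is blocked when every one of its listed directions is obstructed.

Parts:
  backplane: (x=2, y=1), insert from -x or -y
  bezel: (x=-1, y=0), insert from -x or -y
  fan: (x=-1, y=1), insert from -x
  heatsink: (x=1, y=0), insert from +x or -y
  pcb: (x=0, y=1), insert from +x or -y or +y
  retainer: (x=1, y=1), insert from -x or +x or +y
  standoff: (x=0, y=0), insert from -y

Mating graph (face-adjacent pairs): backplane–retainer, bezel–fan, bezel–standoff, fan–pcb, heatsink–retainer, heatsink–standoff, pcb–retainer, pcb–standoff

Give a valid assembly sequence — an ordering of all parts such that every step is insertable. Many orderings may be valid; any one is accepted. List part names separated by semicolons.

1. heatsink@(1, 0) [+x clear] — {heatsink}
2. retainer@(1, 1) [-x clear] — {heatsink, retainer}
3. backplane@(2, 1) [-y clear] — {backplane, heatsink, retainer}
4. pcb@(0, 1) [-y clear] — {backplane, heatsink, pcb, retainer}
5. fan@(-1, 1) [-x clear] — {backplane, fan, heatsink, pcb, retainer}
6. standoff@(0, 0) [-y clear] — {backplane, fan, heatsink, pcb, retainer, standoff}
7. bezel@(-1, 0) [-x clear] — {backplane, bezel, fan, heatsink, pcb, retainer, standoff}

heatsink; retainer; backplane; pcb; fan; standoff; bezel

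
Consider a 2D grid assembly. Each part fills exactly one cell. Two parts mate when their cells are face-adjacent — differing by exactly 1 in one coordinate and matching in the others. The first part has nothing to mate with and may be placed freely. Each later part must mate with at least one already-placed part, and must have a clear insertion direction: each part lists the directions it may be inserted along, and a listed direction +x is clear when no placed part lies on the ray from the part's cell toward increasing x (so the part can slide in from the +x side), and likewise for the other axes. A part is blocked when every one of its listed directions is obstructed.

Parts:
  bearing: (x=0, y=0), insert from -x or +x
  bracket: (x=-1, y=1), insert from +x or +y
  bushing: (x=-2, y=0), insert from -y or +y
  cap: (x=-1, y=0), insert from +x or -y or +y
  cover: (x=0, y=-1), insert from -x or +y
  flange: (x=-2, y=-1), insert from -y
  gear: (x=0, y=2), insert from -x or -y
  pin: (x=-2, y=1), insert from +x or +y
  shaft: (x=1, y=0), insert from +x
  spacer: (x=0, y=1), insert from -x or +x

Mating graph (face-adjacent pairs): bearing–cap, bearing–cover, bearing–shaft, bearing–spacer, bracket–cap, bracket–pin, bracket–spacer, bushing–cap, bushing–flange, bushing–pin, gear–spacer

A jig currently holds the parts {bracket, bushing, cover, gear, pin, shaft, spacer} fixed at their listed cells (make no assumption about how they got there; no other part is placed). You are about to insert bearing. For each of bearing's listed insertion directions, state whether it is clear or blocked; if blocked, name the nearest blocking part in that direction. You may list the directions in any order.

+x: blocked by shaft; -x: blocked by bushing

-x: nearest on ray is bushing@(-2, 0) ⇒ blocked
+x: nearest on ray is shaft@(1, 0) ⇒ blocked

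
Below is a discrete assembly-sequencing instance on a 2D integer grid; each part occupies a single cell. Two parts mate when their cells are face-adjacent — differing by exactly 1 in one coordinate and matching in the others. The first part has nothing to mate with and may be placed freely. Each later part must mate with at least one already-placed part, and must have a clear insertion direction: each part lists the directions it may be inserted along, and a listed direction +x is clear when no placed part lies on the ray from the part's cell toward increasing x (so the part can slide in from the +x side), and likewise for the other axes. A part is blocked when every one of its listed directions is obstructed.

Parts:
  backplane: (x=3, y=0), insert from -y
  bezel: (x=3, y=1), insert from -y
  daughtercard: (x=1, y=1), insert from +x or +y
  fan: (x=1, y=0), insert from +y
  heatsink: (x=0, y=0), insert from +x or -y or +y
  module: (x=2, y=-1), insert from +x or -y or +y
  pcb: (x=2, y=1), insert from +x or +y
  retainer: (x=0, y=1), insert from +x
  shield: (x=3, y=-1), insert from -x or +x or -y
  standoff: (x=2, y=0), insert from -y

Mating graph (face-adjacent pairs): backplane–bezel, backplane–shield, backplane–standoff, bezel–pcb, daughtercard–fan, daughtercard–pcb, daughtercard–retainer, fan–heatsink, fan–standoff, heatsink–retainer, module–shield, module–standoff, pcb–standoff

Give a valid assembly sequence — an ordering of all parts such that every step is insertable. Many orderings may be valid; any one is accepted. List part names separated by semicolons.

1. fan@(1, 0) [+y clear] — {fan}
2. heatsink@(0, 0) [-y clear] — {fan, heatsink}
3. retainer@(0, 1) [+x clear] — {fan, heatsink, retainer}
4. standoff@(2, 0) [-y clear] — {fan, heatsink, retainer, standoff}
5. pcb@(2, 1) [+x clear] — {fan, heatsink, pcb, retainer, standoff}
6. bezel@(3, 1) [-y clear] — {bezel, fan, heatsink, pcb, retainer, standoff}
7. backplane@(3, 0) [-y clear] — {backplane, bezel, fan, heatsink, pcb, retainer, standoff}
8. shield@(3, -1) [-x clear] — {backplane, bezel, fan, heatsink, pcb, retainer, shield, standoff}
9. module@(2, -1) [-y clear] — {backplane, bezel, fan, heatsink, module, pcb, retainer, shield, standoff}
10. daughtercard@(1, 1) [+y clear] — {backplane, bezel, daughtercard, fan, heatsink, module, pcb, retainer, shield, standoff}

fan; heatsink; retainer; standoff; pcb; bezel; backplane; shield; module; daughtercard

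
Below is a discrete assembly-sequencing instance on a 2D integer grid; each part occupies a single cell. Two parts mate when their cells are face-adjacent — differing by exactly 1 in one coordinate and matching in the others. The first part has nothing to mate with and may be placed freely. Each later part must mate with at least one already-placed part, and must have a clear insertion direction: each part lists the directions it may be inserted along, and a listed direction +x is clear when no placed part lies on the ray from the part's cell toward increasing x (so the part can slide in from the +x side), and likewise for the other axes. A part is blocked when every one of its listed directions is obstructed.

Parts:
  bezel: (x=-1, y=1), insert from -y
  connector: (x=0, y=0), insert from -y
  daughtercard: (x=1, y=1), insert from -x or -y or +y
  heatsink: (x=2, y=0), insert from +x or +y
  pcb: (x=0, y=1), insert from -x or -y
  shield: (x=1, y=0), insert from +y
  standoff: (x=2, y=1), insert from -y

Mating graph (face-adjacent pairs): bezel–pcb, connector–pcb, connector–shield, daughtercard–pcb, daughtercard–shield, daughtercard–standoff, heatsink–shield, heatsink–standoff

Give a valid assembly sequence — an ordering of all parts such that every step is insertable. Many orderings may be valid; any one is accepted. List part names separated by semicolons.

standoff; heatsink; shield; daughtercard; pcb; bezel; connector

1. standoff@(2, 1) [-y clear] — {standoff}
2. heatsink@(2, 0) [+x clear] — {heatsink, standoff}
3. shield@(1, 0) [+y clear] — {heatsink, shield, standoff}
4. daughtercard@(1, 1) [-x clear] — {daughtercard, heatsink, shield, standoff}
5. pcb@(0, 1) [-x clear] — {daughtercard, heatsink, pcb, shield, standoff}
6. bezel@(-1, 1) [-y clear] — {bezel, daughtercard, heatsink, pcb, shield, standoff}
7. connector@(0, 0) [-y clear] — {bezel, connector, daughtercard, heatsink, pcb, shield, standoff}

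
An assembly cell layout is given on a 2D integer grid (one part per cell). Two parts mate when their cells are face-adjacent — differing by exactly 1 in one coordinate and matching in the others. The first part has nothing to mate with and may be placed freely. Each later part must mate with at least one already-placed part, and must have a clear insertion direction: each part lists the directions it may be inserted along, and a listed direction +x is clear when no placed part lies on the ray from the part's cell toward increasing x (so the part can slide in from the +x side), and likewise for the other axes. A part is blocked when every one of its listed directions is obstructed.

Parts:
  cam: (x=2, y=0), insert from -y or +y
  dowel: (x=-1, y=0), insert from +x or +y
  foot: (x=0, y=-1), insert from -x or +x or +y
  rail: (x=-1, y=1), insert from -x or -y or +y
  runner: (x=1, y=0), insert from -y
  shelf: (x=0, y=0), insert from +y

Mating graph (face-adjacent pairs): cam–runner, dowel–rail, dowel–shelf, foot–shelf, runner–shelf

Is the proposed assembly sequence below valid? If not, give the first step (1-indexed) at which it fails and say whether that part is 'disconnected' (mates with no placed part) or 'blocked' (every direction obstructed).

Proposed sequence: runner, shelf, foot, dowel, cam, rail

1. runner@(1, 0) [-y clear] — {runner}
2. shelf@(0, 0) [+y clear] — {runner, shelf}
3. foot@(0, -1) [-x clear] — {foot, runner, shelf}
4. dowel@(-1, 0) [+y clear] — {dowel, foot, runner, shelf}
5. cam@(2, 0) [-y clear] — {cam, dowel, foot, runner, shelf}
6. rail@(-1, 1) [-x clear] — {cam, dowel, foot, rail, runner, shelf}

Valid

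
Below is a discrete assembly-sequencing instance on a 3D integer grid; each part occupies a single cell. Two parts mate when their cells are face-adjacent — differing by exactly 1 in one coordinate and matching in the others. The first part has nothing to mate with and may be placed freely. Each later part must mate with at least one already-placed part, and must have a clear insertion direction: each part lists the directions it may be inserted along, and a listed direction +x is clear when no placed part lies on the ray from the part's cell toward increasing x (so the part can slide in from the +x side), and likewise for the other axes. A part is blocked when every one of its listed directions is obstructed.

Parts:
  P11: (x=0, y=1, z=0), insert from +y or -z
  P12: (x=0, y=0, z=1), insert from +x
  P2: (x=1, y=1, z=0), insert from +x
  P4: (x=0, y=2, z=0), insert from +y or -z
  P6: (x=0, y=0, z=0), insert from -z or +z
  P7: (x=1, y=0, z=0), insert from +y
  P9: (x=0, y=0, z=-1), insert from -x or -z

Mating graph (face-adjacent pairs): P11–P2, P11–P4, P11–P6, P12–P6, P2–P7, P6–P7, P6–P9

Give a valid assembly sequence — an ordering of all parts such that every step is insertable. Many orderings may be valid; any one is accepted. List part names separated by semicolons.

P12; P6; P9; P7; P2; P11; P4

1. P12@(0, 0, 1) [+x clear] — {P12}
2. P6@(0, 0, 0) [-z clear] — {P12, P6}
3. P9@(0, 0, -1) [-x clear] — {P12, P6, P9}
4. P7@(1, 0, 0) [+y clear] — {P12, P6, P7, P9}
5. P2@(1, 1, 0) [+x clear] — {P12, P2, P6, P7, P9}
6. P11@(0, 1, 0) [+y clear] — {P11, P12, P2, P6, P7, P9}
7. P4@(0, 2, 0) [+y clear] — {P11, P12, P2, P4, P6, P7, P9}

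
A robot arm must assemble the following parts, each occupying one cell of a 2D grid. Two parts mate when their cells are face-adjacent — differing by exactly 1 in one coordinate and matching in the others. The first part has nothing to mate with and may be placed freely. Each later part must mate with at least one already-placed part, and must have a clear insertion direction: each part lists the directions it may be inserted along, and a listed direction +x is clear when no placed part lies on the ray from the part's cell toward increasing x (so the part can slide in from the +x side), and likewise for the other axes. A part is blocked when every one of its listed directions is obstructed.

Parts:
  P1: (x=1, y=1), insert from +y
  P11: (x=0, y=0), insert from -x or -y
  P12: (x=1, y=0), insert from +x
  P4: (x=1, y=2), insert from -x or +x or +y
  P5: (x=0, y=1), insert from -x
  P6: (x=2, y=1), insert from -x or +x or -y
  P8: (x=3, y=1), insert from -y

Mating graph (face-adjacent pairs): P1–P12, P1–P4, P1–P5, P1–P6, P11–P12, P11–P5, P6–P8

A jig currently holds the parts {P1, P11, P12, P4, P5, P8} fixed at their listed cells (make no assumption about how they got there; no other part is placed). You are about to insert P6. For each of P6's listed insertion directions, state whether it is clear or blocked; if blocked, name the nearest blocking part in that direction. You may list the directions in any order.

-x: nearest on ray is P1@(1, 1) ⇒ blocked
+x: nearest on ray is P8@(3, 1) ⇒ blocked
-y: ray from P6(2, 1) has no placed part ⇒ clear

+x: blocked by P8; -x: blocked by P1; -y: clear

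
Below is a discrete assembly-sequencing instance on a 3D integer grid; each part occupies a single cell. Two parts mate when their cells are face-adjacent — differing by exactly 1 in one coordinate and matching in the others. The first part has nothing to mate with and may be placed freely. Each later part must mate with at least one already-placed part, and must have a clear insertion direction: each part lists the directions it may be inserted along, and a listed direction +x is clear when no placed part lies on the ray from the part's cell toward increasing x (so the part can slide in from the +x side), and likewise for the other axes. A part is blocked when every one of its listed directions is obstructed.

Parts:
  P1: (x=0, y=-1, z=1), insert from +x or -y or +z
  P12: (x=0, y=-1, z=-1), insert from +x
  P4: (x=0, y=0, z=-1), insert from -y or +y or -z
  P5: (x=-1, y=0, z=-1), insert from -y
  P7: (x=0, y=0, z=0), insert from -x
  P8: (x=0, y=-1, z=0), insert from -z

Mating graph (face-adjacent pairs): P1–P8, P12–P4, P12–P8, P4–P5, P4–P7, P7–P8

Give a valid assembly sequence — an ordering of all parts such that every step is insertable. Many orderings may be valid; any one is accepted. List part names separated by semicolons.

1. P4@(0, 0, -1) [-y clear] — {P4}
2. P7@(0, 0, 0) [-x clear] — {P4, P7}
3. P5@(-1, 0, -1) [-y clear] — {P4, P5, P7}
4. P8@(0, -1, 0) [-z clear] — {P4, P5, P7, P8}
5. P12@(0, -1, -1) [+x clear] — {P12, P4, P5, P7, P8}
6. P1@(0, -1, 1) [+x clear] — {P1, P12, P4, P5, P7, P8}

P4; P7; P5; P8; P12; P1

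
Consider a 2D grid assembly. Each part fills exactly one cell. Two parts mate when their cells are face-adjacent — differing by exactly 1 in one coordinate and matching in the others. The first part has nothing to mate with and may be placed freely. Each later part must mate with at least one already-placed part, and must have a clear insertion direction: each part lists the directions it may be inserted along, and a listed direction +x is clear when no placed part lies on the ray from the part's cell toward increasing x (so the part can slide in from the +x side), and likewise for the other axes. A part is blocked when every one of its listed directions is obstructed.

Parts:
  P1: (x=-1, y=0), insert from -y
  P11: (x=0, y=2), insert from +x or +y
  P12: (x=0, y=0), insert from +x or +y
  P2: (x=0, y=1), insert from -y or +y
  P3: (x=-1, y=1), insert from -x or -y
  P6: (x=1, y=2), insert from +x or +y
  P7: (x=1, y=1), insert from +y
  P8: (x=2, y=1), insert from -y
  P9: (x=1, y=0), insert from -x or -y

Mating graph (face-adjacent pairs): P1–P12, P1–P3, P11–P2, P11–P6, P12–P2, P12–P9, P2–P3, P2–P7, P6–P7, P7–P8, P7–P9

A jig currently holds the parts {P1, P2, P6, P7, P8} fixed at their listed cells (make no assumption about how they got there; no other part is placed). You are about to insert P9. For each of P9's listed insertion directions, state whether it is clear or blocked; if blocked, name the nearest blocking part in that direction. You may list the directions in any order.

-x: blocked by P1; -y: clear

-x: nearest on ray is P1@(-1, 0) ⇒ blocked
-y: ray from P9(1, 0) has no placed part ⇒ clear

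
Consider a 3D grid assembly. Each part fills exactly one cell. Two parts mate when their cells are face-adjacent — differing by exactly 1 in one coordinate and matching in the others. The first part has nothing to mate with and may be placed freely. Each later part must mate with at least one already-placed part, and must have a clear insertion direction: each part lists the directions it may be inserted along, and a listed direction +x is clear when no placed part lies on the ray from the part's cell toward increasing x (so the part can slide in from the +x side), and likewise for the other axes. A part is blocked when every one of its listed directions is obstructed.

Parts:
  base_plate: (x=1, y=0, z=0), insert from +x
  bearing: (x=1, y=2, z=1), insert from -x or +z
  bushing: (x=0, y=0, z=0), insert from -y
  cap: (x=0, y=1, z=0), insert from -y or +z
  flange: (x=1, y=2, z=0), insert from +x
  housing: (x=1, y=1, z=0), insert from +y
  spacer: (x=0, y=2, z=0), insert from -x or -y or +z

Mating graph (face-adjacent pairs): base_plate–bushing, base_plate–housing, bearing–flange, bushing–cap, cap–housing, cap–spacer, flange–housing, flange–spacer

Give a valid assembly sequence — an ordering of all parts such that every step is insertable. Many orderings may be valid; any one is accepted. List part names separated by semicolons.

housing; cap; base_plate; bushing; spacer; flange; bearing

1. housing@(1, 1, 0) [+y clear] — {housing}
2. cap@(0, 1, 0) [-y clear] — {cap, housing}
3. base_plate@(1, 0, 0) [+x clear] — {base_plate, cap, housing}
4. bushing@(0, 0, 0) [-y clear] — {base_plate, bushing, cap, housing}
5. spacer@(0, 2, 0) [-x clear] — {base_plate, bushing, cap, housing, spacer}
6. flange@(1, 2, 0) [+x clear] — {base_plate, bushing, cap, flange, housing, spacer}
7. bearing@(1, 2, 1) [-x clear] — {base_plate, bearing, bushing, cap, flange, housing, spacer}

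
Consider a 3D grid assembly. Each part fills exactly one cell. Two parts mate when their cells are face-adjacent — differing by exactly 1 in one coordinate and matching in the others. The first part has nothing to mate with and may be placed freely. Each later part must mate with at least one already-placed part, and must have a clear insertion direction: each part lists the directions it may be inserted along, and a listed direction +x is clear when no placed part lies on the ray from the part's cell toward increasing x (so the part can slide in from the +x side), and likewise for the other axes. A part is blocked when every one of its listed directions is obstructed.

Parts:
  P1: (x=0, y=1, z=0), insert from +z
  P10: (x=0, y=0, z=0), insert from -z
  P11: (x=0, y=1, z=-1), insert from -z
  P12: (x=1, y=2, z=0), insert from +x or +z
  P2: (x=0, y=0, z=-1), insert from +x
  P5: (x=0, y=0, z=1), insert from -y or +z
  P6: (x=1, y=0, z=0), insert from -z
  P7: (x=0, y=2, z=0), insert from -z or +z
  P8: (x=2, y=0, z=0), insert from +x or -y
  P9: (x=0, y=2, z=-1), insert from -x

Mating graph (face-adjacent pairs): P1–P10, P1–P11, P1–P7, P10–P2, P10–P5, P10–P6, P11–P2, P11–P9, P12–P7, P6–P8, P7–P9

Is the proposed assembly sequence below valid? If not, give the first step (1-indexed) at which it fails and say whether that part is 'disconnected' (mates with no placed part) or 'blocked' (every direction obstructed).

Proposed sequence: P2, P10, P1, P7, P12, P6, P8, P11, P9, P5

1. P2@(0, 0, -1) [+x clear] — {P2}
2. P10@(0, 0, 0) — -z all obstructed ⇒ blocked

Invalid at step 2 (blocked)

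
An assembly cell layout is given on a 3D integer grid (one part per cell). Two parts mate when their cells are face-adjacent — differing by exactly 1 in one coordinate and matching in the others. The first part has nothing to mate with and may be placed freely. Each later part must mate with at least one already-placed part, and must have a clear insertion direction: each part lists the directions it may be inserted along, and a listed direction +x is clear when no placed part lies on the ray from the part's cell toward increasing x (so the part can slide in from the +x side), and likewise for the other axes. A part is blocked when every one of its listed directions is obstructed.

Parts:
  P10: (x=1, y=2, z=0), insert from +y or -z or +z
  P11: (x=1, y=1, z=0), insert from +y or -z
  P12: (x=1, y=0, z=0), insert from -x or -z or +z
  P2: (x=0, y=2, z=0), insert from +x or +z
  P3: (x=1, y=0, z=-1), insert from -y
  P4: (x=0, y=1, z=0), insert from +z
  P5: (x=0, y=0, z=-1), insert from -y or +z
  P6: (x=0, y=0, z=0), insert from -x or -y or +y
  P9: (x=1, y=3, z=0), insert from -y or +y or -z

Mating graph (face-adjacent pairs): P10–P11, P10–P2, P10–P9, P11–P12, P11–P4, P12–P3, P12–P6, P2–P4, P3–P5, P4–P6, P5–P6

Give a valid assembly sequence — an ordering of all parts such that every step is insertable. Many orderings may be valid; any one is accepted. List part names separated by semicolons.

P12; P6; P4; P3; P5; P11; P10; P9; P2

1. P12@(1, 0, 0) [-x clear] — {P12}
2. P6@(0, 0, 0) [-x clear] — {P12, P6}
3. P4@(0, 1, 0) [+z clear] — {P12, P4, P6}
4. P3@(1, 0, -1) [-y clear] — {P12, P3, P4, P6}
5. P5@(0, 0, -1) [-y clear] — {P12, P3, P4, P5, P6}
6. P11@(1, 1, 0) [+y clear] — {P11, P12, P3, P4, P5, P6}
7. P10@(1, 2, 0) [+y clear] — {P10, P11, P12, P3, P4, P5, P6}
8. P9@(1, 3, 0) [+y clear] — {P10, P11, P12, P3, P4, P5, P6, P9}
9. P2@(0, 2, 0) [+z clear] — {P10, P11, P12, P2, P3, P4, P5, P6, P9}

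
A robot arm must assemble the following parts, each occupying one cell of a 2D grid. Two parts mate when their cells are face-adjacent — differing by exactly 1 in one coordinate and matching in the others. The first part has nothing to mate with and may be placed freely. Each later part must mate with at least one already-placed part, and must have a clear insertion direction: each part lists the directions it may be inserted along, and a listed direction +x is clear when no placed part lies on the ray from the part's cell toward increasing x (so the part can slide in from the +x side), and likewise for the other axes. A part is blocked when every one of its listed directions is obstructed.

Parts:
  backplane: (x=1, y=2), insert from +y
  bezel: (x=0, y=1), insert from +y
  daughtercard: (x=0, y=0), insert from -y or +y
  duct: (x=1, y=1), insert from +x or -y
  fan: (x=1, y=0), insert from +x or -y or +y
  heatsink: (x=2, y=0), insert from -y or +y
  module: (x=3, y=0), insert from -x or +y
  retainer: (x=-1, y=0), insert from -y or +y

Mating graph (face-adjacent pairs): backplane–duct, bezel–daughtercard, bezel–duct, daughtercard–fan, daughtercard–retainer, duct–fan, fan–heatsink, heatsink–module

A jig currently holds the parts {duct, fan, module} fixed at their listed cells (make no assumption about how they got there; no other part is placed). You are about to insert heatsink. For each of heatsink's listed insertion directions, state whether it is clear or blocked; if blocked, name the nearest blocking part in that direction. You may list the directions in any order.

-y: ray from heatsink(2, 0) has no placed part ⇒ clear
+y: ray from heatsink(2, 0) has no placed part ⇒ clear

+y: clear; -y: clear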